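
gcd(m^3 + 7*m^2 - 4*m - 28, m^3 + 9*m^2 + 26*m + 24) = m + 2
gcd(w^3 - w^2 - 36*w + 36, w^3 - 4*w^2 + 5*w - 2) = w - 1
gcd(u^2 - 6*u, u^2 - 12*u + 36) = u - 6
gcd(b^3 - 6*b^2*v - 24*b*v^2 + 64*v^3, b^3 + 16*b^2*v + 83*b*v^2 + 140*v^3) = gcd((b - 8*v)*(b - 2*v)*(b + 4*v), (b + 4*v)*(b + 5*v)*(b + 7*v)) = b + 4*v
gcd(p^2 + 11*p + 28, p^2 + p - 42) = p + 7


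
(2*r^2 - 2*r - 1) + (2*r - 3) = 2*r^2 - 4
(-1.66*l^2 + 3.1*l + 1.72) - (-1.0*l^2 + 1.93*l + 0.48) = -0.66*l^2 + 1.17*l + 1.24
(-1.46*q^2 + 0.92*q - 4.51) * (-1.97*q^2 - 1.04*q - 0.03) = 2.8762*q^4 - 0.294*q^3 + 7.9717*q^2 + 4.6628*q + 0.1353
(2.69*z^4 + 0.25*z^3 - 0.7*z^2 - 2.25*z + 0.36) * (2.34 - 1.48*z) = -3.9812*z^5 + 5.9246*z^4 + 1.621*z^3 + 1.692*z^2 - 5.7978*z + 0.8424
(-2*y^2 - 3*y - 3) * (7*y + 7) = -14*y^3 - 35*y^2 - 42*y - 21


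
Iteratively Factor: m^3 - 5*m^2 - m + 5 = (m - 5)*(m^2 - 1) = (m - 5)*(m - 1)*(m + 1)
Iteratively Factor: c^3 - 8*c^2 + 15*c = (c - 3)*(c^2 - 5*c) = c*(c - 3)*(c - 5)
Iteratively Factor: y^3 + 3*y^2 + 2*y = (y + 1)*(y^2 + 2*y) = (y + 1)*(y + 2)*(y)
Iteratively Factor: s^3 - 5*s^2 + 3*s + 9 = (s - 3)*(s^2 - 2*s - 3) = (s - 3)^2*(s + 1)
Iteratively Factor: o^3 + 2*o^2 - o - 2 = (o - 1)*(o^2 + 3*o + 2) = (o - 1)*(o + 2)*(o + 1)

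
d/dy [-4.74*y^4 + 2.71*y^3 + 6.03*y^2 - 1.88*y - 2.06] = -18.96*y^3 + 8.13*y^2 + 12.06*y - 1.88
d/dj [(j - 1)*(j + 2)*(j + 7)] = 3*j^2 + 16*j + 5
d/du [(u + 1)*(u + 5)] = 2*u + 6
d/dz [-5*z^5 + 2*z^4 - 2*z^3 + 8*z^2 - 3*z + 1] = -25*z^4 + 8*z^3 - 6*z^2 + 16*z - 3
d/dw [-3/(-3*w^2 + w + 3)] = 3*(1 - 6*w)/(-3*w^2 + w + 3)^2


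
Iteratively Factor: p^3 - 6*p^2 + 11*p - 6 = (p - 2)*(p^2 - 4*p + 3) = (p - 2)*(p - 1)*(p - 3)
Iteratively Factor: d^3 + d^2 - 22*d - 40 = (d + 2)*(d^2 - d - 20) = (d - 5)*(d + 2)*(d + 4)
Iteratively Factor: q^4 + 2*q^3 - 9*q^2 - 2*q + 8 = (q - 2)*(q^3 + 4*q^2 - q - 4) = (q - 2)*(q + 1)*(q^2 + 3*q - 4) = (q - 2)*(q - 1)*(q + 1)*(q + 4)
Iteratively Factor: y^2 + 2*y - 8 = (y + 4)*(y - 2)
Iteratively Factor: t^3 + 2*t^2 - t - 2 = (t - 1)*(t^2 + 3*t + 2) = (t - 1)*(t + 1)*(t + 2)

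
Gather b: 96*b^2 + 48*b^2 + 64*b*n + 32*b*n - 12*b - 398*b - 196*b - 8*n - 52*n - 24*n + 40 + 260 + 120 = 144*b^2 + b*(96*n - 606) - 84*n + 420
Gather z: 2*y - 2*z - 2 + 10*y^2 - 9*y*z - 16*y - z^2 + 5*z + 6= 10*y^2 - 14*y - z^2 + z*(3 - 9*y) + 4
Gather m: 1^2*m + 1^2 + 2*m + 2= 3*m + 3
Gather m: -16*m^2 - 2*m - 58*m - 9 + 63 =-16*m^2 - 60*m + 54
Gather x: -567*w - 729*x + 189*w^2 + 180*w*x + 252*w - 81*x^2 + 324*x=189*w^2 - 315*w - 81*x^2 + x*(180*w - 405)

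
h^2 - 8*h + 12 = (h - 6)*(h - 2)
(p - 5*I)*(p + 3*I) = p^2 - 2*I*p + 15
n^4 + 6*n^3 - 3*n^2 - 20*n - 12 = (n - 2)*(n + 1)^2*(n + 6)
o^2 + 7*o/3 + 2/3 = (o + 1/3)*(o + 2)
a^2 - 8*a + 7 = (a - 7)*(a - 1)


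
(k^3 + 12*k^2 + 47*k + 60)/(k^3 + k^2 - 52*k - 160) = (k + 3)/(k - 8)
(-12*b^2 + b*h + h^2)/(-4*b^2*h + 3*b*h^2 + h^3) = (3*b - h)/(h*(b - h))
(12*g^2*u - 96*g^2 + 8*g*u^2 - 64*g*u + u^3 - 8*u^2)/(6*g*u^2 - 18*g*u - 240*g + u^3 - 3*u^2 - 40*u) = (2*g + u)/(u + 5)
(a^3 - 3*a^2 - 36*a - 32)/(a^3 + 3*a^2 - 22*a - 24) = (a^2 - 4*a - 32)/(a^2 + 2*a - 24)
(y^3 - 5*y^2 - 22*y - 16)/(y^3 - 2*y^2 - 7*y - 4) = (y^2 - 6*y - 16)/(y^2 - 3*y - 4)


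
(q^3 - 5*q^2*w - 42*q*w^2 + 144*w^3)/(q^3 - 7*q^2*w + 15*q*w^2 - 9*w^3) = (q^2 - 2*q*w - 48*w^2)/(q^2 - 4*q*w + 3*w^2)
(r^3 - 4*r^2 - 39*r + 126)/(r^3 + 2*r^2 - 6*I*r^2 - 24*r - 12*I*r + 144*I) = (r^2 - 10*r + 21)/(r^2 + r*(-4 - 6*I) + 24*I)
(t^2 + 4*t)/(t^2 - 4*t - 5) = t*(t + 4)/(t^2 - 4*t - 5)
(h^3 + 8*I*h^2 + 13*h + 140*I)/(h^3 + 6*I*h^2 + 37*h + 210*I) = (h - 4*I)/(h - 6*I)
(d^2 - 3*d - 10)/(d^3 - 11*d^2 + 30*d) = (d + 2)/(d*(d - 6))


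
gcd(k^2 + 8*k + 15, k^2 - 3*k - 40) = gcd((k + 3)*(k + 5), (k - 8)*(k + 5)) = k + 5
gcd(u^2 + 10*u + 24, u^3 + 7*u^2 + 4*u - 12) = u + 6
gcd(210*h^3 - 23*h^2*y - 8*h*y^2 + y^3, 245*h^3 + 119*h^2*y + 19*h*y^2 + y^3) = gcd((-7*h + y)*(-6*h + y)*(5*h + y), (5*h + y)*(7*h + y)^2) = 5*h + y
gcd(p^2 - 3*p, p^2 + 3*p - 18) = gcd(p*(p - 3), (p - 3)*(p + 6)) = p - 3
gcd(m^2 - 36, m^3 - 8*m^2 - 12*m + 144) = m - 6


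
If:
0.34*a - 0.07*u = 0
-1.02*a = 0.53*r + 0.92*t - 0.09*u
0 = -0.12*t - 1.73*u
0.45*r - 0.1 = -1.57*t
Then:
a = -0.00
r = -0.22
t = 0.13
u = -0.01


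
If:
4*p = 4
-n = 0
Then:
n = 0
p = 1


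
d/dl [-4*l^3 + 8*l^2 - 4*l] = -12*l^2 + 16*l - 4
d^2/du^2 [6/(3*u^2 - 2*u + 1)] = 12*(-9*u^2 + 6*u + 4*(3*u - 1)^2 - 3)/(3*u^2 - 2*u + 1)^3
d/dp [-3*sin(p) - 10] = -3*cos(p)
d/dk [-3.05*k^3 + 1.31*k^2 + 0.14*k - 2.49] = -9.15*k^2 + 2.62*k + 0.14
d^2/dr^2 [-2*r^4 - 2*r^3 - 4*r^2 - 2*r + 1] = -24*r^2 - 12*r - 8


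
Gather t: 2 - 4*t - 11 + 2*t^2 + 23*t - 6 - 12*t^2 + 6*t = -10*t^2 + 25*t - 15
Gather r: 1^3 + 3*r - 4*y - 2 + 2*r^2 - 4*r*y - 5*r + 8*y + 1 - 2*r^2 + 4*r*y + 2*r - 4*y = 0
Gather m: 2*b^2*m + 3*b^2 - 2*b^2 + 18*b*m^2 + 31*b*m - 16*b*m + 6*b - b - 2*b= b^2 + 18*b*m^2 + 3*b + m*(2*b^2 + 15*b)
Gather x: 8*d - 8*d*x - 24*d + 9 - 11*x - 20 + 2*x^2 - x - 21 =-16*d + 2*x^2 + x*(-8*d - 12) - 32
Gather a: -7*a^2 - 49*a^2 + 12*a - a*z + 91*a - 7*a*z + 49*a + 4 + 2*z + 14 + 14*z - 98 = -56*a^2 + a*(152 - 8*z) + 16*z - 80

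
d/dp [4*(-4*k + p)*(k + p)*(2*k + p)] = -40*k^2 - 8*k*p + 12*p^2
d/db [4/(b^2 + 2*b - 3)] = 8*(-b - 1)/(b^2 + 2*b - 3)^2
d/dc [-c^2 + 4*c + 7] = 4 - 2*c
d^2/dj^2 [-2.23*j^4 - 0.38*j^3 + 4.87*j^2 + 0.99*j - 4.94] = -26.76*j^2 - 2.28*j + 9.74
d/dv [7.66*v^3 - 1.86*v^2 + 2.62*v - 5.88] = 22.98*v^2 - 3.72*v + 2.62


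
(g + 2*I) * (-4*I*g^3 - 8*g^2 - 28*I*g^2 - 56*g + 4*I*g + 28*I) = -4*I*g^4 - 28*I*g^3 - 12*I*g^2 - 8*g - 84*I*g - 56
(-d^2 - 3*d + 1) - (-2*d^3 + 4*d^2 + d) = 2*d^3 - 5*d^2 - 4*d + 1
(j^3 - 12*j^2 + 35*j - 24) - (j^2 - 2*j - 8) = j^3 - 13*j^2 + 37*j - 16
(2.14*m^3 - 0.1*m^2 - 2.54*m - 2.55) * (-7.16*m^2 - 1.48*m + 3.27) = -15.3224*m^5 - 2.4512*m^4 + 25.3322*m^3 + 21.6902*m^2 - 4.5318*m - 8.3385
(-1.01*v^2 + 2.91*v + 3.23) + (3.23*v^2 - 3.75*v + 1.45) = 2.22*v^2 - 0.84*v + 4.68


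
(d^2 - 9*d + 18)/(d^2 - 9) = (d - 6)/(d + 3)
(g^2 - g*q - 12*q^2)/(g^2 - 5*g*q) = (g^2 - g*q - 12*q^2)/(g*(g - 5*q))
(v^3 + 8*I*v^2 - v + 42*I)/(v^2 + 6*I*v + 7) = (v^2 + I*v + 6)/(v - I)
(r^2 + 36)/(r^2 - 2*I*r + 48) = (r - 6*I)/(r - 8*I)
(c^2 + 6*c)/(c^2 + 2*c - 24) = c/(c - 4)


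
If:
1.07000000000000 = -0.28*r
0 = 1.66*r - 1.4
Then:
No Solution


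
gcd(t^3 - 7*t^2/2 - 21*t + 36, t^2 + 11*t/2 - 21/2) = t - 3/2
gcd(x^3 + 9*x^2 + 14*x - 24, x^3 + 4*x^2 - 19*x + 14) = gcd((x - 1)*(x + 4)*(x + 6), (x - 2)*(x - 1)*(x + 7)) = x - 1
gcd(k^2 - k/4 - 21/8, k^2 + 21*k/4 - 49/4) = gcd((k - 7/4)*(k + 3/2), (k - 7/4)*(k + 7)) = k - 7/4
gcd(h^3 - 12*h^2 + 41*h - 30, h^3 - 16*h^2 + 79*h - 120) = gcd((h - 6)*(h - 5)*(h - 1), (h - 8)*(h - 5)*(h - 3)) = h - 5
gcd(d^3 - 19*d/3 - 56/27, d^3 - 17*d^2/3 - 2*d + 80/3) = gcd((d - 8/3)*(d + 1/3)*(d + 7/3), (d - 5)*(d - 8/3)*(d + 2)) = d - 8/3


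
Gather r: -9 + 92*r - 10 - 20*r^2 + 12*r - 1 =-20*r^2 + 104*r - 20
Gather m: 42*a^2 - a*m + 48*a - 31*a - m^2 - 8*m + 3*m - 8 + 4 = 42*a^2 + 17*a - m^2 + m*(-a - 5) - 4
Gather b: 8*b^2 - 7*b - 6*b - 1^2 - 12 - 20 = 8*b^2 - 13*b - 33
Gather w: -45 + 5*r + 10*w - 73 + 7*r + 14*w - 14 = 12*r + 24*w - 132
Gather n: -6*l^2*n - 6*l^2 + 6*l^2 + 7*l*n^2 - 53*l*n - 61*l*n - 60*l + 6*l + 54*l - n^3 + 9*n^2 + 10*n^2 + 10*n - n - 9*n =-n^3 + n^2*(7*l + 19) + n*(-6*l^2 - 114*l)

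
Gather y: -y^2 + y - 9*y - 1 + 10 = -y^2 - 8*y + 9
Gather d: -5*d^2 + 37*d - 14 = -5*d^2 + 37*d - 14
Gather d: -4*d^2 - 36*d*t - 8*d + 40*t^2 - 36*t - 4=-4*d^2 + d*(-36*t - 8) + 40*t^2 - 36*t - 4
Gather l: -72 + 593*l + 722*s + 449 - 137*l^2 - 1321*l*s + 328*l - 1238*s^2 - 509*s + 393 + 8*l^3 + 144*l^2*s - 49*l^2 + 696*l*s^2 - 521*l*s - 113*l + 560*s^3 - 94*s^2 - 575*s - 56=8*l^3 + l^2*(144*s - 186) + l*(696*s^2 - 1842*s + 808) + 560*s^3 - 1332*s^2 - 362*s + 714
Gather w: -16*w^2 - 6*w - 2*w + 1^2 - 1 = -16*w^2 - 8*w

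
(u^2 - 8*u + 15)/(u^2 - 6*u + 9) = (u - 5)/(u - 3)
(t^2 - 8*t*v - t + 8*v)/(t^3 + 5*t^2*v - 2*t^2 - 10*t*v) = (t^2 - 8*t*v - t + 8*v)/(t*(t^2 + 5*t*v - 2*t - 10*v))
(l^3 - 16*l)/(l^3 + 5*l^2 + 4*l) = (l - 4)/(l + 1)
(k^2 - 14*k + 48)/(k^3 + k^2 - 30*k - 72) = (k - 8)/(k^2 + 7*k + 12)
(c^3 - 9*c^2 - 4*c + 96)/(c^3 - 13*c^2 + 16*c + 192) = (c - 4)/(c - 8)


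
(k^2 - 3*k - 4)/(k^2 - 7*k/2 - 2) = 2*(k + 1)/(2*k + 1)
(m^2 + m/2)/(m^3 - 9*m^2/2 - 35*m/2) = (2*m + 1)/(2*m^2 - 9*m - 35)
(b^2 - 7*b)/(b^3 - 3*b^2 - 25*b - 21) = b/(b^2 + 4*b + 3)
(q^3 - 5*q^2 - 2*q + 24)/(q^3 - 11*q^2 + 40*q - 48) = (q + 2)/(q - 4)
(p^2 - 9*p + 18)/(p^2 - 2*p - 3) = (p - 6)/(p + 1)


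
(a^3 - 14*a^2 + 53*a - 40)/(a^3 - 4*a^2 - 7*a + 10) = (a - 8)/(a + 2)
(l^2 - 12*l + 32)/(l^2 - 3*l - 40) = (l - 4)/(l + 5)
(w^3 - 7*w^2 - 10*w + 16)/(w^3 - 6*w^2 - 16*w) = (w - 1)/w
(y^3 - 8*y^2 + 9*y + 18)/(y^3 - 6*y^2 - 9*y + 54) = (y + 1)/(y + 3)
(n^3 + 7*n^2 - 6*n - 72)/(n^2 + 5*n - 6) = (n^2 + n - 12)/(n - 1)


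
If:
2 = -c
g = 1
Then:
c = -2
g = 1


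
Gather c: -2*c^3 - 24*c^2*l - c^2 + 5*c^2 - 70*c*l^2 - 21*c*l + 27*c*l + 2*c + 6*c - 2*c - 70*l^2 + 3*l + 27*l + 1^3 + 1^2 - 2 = -2*c^3 + c^2*(4 - 24*l) + c*(-70*l^2 + 6*l + 6) - 70*l^2 + 30*l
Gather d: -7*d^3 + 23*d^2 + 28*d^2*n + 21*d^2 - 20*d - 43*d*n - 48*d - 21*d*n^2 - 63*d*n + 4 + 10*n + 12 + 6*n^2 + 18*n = -7*d^3 + d^2*(28*n + 44) + d*(-21*n^2 - 106*n - 68) + 6*n^2 + 28*n + 16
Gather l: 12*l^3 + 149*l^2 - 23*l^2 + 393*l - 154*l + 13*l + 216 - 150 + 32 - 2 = 12*l^3 + 126*l^2 + 252*l + 96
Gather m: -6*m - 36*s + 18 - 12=-6*m - 36*s + 6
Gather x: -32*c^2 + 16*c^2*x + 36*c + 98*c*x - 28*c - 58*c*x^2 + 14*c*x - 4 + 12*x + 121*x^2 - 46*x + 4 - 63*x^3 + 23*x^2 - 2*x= -32*c^2 + 8*c - 63*x^3 + x^2*(144 - 58*c) + x*(16*c^2 + 112*c - 36)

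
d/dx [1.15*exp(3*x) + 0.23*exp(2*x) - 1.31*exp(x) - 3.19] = (3.45*exp(2*x) + 0.46*exp(x) - 1.31)*exp(x)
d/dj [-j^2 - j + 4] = -2*j - 1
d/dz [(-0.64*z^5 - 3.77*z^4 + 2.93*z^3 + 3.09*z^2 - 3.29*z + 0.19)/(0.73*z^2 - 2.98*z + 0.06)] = (-1.4016*z^6 + 2.1246*z^5 + 35.6507*z^4 - 18.3676*z^3 - 6.2791*z^2 + 0.093399999999999*z + 0.3688)/(0.5329*z^4 - 4.3508*z^3 + 8.968*z^2 - 0.3576*z + 0.0036)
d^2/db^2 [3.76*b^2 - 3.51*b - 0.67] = 7.52000000000000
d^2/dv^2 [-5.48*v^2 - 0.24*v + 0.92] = -10.9600000000000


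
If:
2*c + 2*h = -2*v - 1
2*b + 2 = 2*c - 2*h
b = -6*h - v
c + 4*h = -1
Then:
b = -31/8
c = -5/2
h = 3/8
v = 13/8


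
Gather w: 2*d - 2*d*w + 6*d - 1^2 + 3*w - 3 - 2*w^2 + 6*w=8*d - 2*w^2 + w*(9 - 2*d) - 4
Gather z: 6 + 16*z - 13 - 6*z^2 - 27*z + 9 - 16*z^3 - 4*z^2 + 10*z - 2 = -16*z^3 - 10*z^2 - z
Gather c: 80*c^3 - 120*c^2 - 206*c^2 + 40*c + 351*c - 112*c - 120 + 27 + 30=80*c^3 - 326*c^2 + 279*c - 63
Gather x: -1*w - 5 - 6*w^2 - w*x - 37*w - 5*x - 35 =-6*w^2 - 38*w + x*(-w - 5) - 40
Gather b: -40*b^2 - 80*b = -40*b^2 - 80*b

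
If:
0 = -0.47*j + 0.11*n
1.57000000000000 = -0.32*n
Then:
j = -1.15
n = -4.91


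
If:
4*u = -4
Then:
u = -1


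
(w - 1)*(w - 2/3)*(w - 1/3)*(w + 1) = w^4 - w^3 - 7*w^2/9 + w - 2/9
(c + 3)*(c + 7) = c^2 + 10*c + 21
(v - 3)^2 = v^2 - 6*v + 9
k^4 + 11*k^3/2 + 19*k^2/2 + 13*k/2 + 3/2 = (k + 1/2)*(k + 1)^2*(k + 3)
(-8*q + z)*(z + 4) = -8*q*z - 32*q + z^2 + 4*z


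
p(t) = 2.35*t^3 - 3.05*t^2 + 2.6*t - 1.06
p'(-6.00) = 293.00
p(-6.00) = -634.06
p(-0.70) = -5.18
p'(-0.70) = 10.32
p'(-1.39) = 24.70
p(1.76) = 6.88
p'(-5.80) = 275.14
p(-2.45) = -60.30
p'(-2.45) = 59.86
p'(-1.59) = 30.12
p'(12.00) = 944.60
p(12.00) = 3651.74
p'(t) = 7.05*t^2 - 6.1*t + 2.6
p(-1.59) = -22.35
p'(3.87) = 84.58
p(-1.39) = -16.88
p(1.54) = 4.29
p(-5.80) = -577.26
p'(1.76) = 13.70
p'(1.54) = 9.93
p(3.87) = 99.53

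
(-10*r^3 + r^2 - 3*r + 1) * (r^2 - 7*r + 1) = -10*r^5 + 71*r^4 - 20*r^3 + 23*r^2 - 10*r + 1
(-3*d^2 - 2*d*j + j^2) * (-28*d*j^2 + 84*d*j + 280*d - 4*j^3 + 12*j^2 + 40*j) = 84*d^3*j^2 - 252*d^3*j - 840*d^3 + 68*d^2*j^3 - 204*d^2*j^2 - 680*d^2*j - 20*d*j^4 + 60*d*j^3 + 200*d*j^2 - 4*j^5 + 12*j^4 + 40*j^3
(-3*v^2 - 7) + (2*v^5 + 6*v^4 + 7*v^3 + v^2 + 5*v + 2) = 2*v^5 + 6*v^4 + 7*v^3 - 2*v^2 + 5*v - 5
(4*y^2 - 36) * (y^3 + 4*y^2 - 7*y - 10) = 4*y^5 + 16*y^4 - 64*y^3 - 184*y^2 + 252*y + 360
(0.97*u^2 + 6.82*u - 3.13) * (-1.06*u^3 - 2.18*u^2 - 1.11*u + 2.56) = -1.0282*u^5 - 9.3438*u^4 - 12.6265*u^3 + 1.7364*u^2 + 20.9335*u - 8.0128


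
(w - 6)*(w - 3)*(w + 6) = w^3 - 3*w^2 - 36*w + 108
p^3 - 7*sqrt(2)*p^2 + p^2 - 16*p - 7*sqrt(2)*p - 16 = (p + 1)*(p - 8*sqrt(2))*(p + sqrt(2))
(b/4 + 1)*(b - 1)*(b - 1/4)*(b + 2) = b^4/4 + 19*b^3/16 + 3*b^2/16 - 17*b/8 + 1/2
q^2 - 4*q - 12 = (q - 6)*(q + 2)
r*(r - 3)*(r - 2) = r^3 - 5*r^2 + 6*r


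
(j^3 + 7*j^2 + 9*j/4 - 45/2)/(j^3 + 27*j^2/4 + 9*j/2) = (4*j^2 + 4*j - 15)/(j*(4*j + 3))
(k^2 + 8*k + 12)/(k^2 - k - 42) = (k + 2)/(k - 7)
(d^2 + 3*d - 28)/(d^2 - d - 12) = (d + 7)/(d + 3)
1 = 1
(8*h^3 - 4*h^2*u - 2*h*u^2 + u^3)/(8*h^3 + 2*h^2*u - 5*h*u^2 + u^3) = (-4*h^2 + u^2)/(-4*h^2 - 3*h*u + u^2)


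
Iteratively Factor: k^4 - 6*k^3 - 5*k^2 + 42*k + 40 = (k + 2)*(k^3 - 8*k^2 + 11*k + 20) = (k - 4)*(k + 2)*(k^2 - 4*k - 5) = (k - 5)*(k - 4)*(k + 2)*(k + 1)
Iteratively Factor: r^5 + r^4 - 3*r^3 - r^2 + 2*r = (r - 1)*(r^4 + 2*r^3 - r^2 - 2*r) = (r - 1)*(r + 1)*(r^3 + r^2 - 2*r) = r*(r - 1)*(r + 1)*(r^2 + r - 2) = r*(r - 1)^2*(r + 1)*(r + 2)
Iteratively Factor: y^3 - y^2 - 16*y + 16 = (y - 1)*(y^2 - 16) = (y - 4)*(y - 1)*(y + 4)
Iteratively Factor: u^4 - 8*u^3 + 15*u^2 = (u - 5)*(u^3 - 3*u^2) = (u - 5)*(u - 3)*(u^2) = u*(u - 5)*(u - 3)*(u)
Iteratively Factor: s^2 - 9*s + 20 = (s - 5)*(s - 4)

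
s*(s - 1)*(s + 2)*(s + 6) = s^4 + 7*s^3 + 4*s^2 - 12*s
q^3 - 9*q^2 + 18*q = q*(q - 6)*(q - 3)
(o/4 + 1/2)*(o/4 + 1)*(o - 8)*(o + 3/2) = o^4/16 - o^3/32 - 43*o^2/16 - 31*o/4 - 6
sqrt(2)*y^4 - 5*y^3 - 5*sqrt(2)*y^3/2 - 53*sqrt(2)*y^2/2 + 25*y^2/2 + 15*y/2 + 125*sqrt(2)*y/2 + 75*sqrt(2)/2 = (y - 3)*(y - 5*sqrt(2))*(y + 5*sqrt(2)/2)*(sqrt(2)*y + sqrt(2)/2)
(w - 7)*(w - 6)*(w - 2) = w^3 - 15*w^2 + 68*w - 84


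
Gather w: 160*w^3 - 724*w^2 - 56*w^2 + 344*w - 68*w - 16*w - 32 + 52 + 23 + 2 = 160*w^3 - 780*w^2 + 260*w + 45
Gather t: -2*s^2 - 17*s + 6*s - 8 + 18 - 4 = -2*s^2 - 11*s + 6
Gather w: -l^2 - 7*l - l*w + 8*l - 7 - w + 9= -l^2 + l + w*(-l - 1) + 2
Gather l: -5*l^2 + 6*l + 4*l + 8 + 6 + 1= -5*l^2 + 10*l + 15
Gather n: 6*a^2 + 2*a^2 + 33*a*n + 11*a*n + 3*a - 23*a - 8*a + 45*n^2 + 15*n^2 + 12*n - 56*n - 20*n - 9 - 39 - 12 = 8*a^2 - 28*a + 60*n^2 + n*(44*a - 64) - 60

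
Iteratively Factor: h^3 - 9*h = (h + 3)*(h^2 - 3*h) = h*(h + 3)*(h - 3)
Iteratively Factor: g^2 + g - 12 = (g - 3)*(g + 4)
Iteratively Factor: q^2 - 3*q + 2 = (q - 1)*(q - 2)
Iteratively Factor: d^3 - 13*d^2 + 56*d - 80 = (d - 5)*(d^2 - 8*d + 16) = (d - 5)*(d - 4)*(d - 4)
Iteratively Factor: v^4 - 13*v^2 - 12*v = (v)*(v^3 - 13*v - 12) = v*(v - 4)*(v^2 + 4*v + 3) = v*(v - 4)*(v + 1)*(v + 3)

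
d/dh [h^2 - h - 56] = 2*h - 1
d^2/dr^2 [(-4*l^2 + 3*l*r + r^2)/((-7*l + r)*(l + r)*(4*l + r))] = 2*(-85*l^3 + 39*l^2*r - 3*l*r^2 + r^3)/(-343*l^6 - 882*l^5*r - 609*l^4*r^2 + 36*l^3*r^3 + 87*l^2*r^4 - 18*l*r^5 + r^6)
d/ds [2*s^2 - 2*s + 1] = 4*s - 2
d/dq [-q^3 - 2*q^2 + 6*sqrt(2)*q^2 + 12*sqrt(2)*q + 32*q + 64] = -3*q^2 - 4*q + 12*sqrt(2)*q + 12*sqrt(2) + 32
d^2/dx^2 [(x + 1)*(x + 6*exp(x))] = 6*x*exp(x) + 18*exp(x) + 2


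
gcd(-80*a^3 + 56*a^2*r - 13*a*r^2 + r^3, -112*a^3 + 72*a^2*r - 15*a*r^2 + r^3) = 16*a^2 - 8*a*r + r^2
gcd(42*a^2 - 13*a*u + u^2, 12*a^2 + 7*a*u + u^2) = 1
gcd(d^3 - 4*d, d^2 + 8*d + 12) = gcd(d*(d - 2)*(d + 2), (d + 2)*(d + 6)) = d + 2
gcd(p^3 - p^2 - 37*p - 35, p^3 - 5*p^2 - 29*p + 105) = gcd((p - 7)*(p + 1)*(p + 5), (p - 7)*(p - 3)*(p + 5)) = p^2 - 2*p - 35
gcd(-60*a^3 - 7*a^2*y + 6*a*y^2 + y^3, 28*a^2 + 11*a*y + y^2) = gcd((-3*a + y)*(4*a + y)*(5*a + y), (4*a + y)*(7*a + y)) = 4*a + y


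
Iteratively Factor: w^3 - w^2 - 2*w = (w - 2)*(w^2 + w) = (w - 2)*(w + 1)*(w)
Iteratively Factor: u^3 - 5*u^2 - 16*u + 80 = (u + 4)*(u^2 - 9*u + 20) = (u - 5)*(u + 4)*(u - 4)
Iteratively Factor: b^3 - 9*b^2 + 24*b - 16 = (b - 4)*(b^2 - 5*b + 4) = (b - 4)*(b - 1)*(b - 4)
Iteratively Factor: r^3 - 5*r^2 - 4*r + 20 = (r + 2)*(r^2 - 7*r + 10) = (r - 2)*(r + 2)*(r - 5)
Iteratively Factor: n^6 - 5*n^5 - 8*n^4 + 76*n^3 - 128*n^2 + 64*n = (n - 4)*(n^5 - n^4 - 12*n^3 + 28*n^2 - 16*n) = n*(n - 4)*(n^4 - n^3 - 12*n^2 + 28*n - 16) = n*(n - 4)*(n - 1)*(n^3 - 12*n + 16) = n*(n - 4)*(n - 2)*(n - 1)*(n^2 + 2*n - 8) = n*(n - 4)*(n - 2)^2*(n - 1)*(n + 4)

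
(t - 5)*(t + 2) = t^2 - 3*t - 10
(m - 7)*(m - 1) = m^2 - 8*m + 7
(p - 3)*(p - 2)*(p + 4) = p^3 - p^2 - 14*p + 24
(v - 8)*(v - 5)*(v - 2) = v^3 - 15*v^2 + 66*v - 80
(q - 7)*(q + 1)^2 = q^3 - 5*q^2 - 13*q - 7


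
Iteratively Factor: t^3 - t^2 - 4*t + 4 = (t - 2)*(t^2 + t - 2) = (t - 2)*(t - 1)*(t + 2)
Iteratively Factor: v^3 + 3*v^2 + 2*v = (v + 2)*(v^2 + v) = v*(v + 2)*(v + 1)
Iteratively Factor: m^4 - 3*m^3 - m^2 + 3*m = (m)*(m^3 - 3*m^2 - m + 3) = m*(m + 1)*(m^2 - 4*m + 3) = m*(m - 1)*(m + 1)*(m - 3)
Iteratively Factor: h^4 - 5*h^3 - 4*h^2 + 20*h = (h - 2)*(h^3 - 3*h^2 - 10*h) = h*(h - 2)*(h^2 - 3*h - 10) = h*(h - 5)*(h - 2)*(h + 2)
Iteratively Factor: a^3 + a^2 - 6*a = (a - 2)*(a^2 + 3*a) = (a - 2)*(a + 3)*(a)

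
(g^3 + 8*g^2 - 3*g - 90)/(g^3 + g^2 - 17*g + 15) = (g + 6)/(g - 1)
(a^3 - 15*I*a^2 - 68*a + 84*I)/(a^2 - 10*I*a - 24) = (a^2 - 9*I*a - 14)/(a - 4*I)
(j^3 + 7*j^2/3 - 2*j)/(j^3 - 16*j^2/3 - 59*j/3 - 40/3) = j*(-3*j^2 - 7*j + 6)/(-3*j^3 + 16*j^2 + 59*j + 40)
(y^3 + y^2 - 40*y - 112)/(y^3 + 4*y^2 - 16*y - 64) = (y - 7)/(y - 4)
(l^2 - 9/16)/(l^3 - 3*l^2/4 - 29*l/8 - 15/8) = (4*l - 3)/(2*(2*l^2 - 3*l - 5))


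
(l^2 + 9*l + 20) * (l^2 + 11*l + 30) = l^4 + 20*l^3 + 149*l^2 + 490*l + 600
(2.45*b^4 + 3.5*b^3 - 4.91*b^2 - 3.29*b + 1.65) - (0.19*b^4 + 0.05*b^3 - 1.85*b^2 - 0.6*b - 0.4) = 2.26*b^4 + 3.45*b^3 - 3.06*b^2 - 2.69*b + 2.05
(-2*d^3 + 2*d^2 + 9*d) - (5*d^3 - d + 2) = -7*d^3 + 2*d^2 + 10*d - 2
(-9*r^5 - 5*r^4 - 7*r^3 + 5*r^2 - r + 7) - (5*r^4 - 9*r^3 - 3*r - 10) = -9*r^5 - 10*r^4 + 2*r^3 + 5*r^2 + 2*r + 17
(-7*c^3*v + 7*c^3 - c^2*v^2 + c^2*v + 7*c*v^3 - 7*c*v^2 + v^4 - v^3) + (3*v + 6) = -7*c^3*v + 7*c^3 - c^2*v^2 + c^2*v + 7*c*v^3 - 7*c*v^2 + v^4 - v^3 + 3*v + 6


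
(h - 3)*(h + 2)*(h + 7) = h^3 + 6*h^2 - 13*h - 42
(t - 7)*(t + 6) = t^2 - t - 42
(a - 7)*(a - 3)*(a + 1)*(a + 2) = a^4 - 7*a^3 - 7*a^2 + 43*a + 42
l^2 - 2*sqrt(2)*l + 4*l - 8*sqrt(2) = (l + 4)*(l - 2*sqrt(2))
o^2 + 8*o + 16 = (o + 4)^2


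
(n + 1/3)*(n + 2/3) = n^2 + n + 2/9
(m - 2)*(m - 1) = m^2 - 3*m + 2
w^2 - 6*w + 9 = (w - 3)^2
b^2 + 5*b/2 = b*(b + 5/2)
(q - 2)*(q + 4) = q^2 + 2*q - 8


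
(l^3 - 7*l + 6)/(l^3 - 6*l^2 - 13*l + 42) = (l - 1)/(l - 7)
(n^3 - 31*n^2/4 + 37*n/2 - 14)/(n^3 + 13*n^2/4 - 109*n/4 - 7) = (4*n^2 - 15*n + 14)/(4*n^2 + 29*n + 7)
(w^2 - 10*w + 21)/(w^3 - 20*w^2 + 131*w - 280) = (w - 3)/(w^2 - 13*w + 40)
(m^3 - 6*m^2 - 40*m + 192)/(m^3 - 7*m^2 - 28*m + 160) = (m + 6)/(m + 5)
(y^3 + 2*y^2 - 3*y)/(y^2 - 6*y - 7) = y*(-y^2 - 2*y + 3)/(-y^2 + 6*y + 7)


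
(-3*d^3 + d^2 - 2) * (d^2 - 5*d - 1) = -3*d^5 + 16*d^4 - 2*d^3 - 3*d^2 + 10*d + 2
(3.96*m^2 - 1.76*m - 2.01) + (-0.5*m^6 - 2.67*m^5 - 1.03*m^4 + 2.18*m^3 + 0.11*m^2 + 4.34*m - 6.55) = -0.5*m^6 - 2.67*m^5 - 1.03*m^4 + 2.18*m^3 + 4.07*m^2 + 2.58*m - 8.56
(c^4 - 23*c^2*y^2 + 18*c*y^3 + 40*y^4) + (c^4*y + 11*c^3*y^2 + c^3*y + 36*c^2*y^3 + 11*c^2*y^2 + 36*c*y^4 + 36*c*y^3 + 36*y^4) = c^4*y + c^4 + 11*c^3*y^2 + c^3*y + 36*c^2*y^3 - 12*c^2*y^2 + 36*c*y^4 + 54*c*y^3 + 76*y^4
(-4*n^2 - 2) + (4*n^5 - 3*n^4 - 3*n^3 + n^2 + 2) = 4*n^5 - 3*n^4 - 3*n^3 - 3*n^2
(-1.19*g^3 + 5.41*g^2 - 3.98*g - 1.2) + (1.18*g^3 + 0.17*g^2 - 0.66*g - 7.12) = -0.01*g^3 + 5.58*g^2 - 4.64*g - 8.32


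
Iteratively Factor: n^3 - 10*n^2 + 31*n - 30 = (n - 2)*(n^2 - 8*n + 15) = (n - 5)*(n - 2)*(n - 3)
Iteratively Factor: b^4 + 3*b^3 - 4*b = (b + 2)*(b^3 + b^2 - 2*b) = (b + 2)^2*(b^2 - b) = (b - 1)*(b + 2)^2*(b)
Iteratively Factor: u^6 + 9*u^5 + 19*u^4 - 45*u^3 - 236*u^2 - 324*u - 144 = (u + 2)*(u^5 + 7*u^4 + 5*u^3 - 55*u^2 - 126*u - 72) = (u + 2)*(u + 3)*(u^4 + 4*u^3 - 7*u^2 - 34*u - 24) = (u + 1)*(u + 2)*(u + 3)*(u^3 + 3*u^2 - 10*u - 24) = (u - 3)*(u + 1)*(u + 2)*(u + 3)*(u^2 + 6*u + 8) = (u - 3)*(u + 1)*(u + 2)*(u + 3)*(u + 4)*(u + 2)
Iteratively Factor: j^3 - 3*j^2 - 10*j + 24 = (j - 4)*(j^2 + j - 6) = (j - 4)*(j + 3)*(j - 2)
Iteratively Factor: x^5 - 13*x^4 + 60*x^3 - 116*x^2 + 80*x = (x)*(x^4 - 13*x^3 + 60*x^2 - 116*x + 80) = x*(x - 5)*(x^3 - 8*x^2 + 20*x - 16) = x*(x - 5)*(x - 2)*(x^2 - 6*x + 8) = x*(x - 5)*(x - 4)*(x - 2)*(x - 2)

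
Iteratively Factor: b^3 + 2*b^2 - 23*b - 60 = (b - 5)*(b^2 + 7*b + 12) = (b - 5)*(b + 4)*(b + 3)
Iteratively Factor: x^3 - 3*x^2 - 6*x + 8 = (x + 2)*(x^2 - 5*x + 4) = (x - 4)*(x + 2)*(x - 1)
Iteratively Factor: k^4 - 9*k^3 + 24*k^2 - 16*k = (k - 4)*(k^3 - 5*k^2 + 4*k) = (k - 4)*(k - 1)*(k^2 - 4*k) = k*(k - 4)*(k - 1)*(k - 4)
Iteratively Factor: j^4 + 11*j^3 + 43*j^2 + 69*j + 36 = (j + 3)*(j^3 + 8*j^2 + 19*j + 12) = (j + 1)*(j + 3)*(j^2 + 7*j + 12) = (j + 1)*(j + 3)^2*(j + 4)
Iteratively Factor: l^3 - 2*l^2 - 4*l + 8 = (l + 2)*(l^2 - 4*l + 4) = (l - 2)*(l + 2)*(l - 2)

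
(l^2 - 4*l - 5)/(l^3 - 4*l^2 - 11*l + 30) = (l + 1)/(l^2 + l - 6)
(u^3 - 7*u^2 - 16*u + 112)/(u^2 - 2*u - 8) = (u^2 - 3*u - 28)/(u + 2)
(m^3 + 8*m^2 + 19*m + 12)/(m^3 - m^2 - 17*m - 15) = (m + 4)/(m - 5)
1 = 1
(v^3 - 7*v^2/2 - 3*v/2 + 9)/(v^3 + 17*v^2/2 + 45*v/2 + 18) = (v^2 - 5*v + 6)/(v^2 + 7*v + 12)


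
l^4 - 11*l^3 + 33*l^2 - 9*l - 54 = (l - 6)*(l - 3)^2*(l + 1)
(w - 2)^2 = w^2 - 4*w + 4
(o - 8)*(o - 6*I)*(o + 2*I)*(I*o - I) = I*o^4 + 4*o^3 - 9*I*o^3 - 36*o^2 + 20*I*o^2 + 32*o - 108*I*o + 96*I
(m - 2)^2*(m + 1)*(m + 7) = m^4 + 4*m^3 - 21*m^2 + 4*m + 28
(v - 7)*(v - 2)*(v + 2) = v^3 - 7*v^2 - 4*v + 28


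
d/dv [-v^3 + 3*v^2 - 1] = 3*v*(2 - v)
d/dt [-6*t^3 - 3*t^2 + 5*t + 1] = -18*t^2 - 6*t + 5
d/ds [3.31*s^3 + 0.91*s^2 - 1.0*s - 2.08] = 9.93*s^2 + 1.82*s - 1.0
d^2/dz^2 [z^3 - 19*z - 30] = 6*z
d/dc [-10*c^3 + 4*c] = 4 - 30*c^2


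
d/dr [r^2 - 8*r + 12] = 2*r - 8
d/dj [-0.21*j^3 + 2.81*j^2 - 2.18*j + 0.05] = -0.63*j^2 + 5.62*j - 2.18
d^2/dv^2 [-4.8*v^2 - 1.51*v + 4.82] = -9.60000000000000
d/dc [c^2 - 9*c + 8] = 2*c - 9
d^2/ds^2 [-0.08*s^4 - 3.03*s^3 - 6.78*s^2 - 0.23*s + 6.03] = -0.96*s^2 - 18.18*s - 13.56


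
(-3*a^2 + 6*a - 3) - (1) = -3*a^2 + 6*a - 4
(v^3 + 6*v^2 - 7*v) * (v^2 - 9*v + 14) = v^5 - 3*v^4 - 47*v^3 + 147*v^2 - 98*v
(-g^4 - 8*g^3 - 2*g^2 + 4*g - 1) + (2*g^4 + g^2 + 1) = g^4 - 8*g^3 - g^2 + 4*g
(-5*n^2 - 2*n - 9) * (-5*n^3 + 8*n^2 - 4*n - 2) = 25*n^5 - 30*n^4 + 49*n^3 - 54*n^2 + 40*n + 18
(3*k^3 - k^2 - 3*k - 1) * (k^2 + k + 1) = 3*k^5 + 2*k^4 - k^3 - 5*k^2 - 4*k - 1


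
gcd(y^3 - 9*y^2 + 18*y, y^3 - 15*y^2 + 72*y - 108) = y^2 - 9*y + 18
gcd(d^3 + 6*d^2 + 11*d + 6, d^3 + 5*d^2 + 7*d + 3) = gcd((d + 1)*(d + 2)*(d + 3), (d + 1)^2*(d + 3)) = d^2 + 4*d + 3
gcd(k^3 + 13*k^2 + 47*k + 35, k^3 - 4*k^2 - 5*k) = k + 1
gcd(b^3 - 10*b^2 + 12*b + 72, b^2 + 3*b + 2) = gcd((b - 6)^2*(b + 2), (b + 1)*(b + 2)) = b + 2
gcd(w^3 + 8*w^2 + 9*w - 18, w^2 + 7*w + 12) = w + 3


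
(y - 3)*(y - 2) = y^2 - 5*y + 6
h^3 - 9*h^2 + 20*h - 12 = (h - 6)*(h - 2)*(h - 1)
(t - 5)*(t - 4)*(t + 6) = t^3 - 3*t^2 - 34*t + 120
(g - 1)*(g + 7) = g^2 + 6*g - 7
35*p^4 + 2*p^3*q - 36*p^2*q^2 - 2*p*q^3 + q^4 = (-7*p + q)*(-p + q)*(p + q)*(5*p + q)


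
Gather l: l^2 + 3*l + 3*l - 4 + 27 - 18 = l^2 + 6*l + 5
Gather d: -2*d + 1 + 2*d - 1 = 0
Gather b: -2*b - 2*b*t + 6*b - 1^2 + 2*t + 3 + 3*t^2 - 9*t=b*(4 - 2*t) + 3*t^2 - 7*t + 2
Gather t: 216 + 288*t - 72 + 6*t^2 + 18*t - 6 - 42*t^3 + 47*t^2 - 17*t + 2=-42*t^3 + 53*t^2 + 289*t + 140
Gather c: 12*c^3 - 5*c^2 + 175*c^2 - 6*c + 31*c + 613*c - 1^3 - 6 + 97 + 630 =12*c^3 + 170*c^2 + 638*c + 720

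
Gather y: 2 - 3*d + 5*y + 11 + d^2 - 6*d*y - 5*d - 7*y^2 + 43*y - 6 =d^2 - 8*d - 7*y^2 + y*(48 - 6*d) + 7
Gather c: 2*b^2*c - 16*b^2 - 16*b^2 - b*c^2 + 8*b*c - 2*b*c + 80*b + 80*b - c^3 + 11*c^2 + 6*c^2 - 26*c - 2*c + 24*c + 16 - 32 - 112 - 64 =-32*b^2 + 160*b - c^3 + c^2*(17 - b) + c*(2*b^2 + 6*b - 4) - 192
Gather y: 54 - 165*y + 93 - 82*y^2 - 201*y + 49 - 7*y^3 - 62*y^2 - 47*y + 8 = -7*y^3 - 144*y^2 - 413*y + 204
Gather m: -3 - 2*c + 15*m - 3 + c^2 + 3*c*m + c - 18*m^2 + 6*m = c^2 - c - 18*m^2 + m*(3*c + 21) - 6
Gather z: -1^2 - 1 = -2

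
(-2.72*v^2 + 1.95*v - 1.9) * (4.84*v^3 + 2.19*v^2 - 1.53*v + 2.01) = -13.1648*v^5 + 3.4812*v^4 - 0.7639*v^3 - 12.6117*v^2 + 6.8265*v - 3.819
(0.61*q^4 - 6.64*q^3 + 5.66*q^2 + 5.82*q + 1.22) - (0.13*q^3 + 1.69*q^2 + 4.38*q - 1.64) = 0.61*q^4 - 6.77*q^3 + 3.97*q^2 + 1.44*q + 2.86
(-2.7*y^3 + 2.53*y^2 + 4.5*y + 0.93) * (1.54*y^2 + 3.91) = -4.158*y^5 + 3.8962*y^4 - 3.627*y^3 + 11.3245*y^2 + 17.595*y + 3.6363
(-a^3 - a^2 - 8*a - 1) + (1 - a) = -a^3 - a^2 - 9*a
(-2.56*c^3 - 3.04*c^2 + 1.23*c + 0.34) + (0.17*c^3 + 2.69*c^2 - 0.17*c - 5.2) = -2.39*c^3 - 0.35*c^2 + 1.06*c - 4.86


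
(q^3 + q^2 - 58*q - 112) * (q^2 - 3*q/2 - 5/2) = q^5 - q^4/2 - 62*q^3 - 55*q^2/2 + 313*q + 280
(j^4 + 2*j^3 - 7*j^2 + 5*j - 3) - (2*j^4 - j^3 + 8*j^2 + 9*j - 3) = -j^4 + 3*j^3 - 15*j^2 - 4*j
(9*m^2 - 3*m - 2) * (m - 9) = 9*m^3 - 84*m^2 + 25*m + 18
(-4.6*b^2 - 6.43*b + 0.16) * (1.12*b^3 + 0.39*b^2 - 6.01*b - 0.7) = -5.152*b^5 - 8.9956*b^4 + 25.3175*b^3 + 41.9267*b^2 + 3.5394*b - 0.112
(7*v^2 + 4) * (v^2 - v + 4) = 7*v^4 - 7*v^3 + 32*v^2 - 4*v + 16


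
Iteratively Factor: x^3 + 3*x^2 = (x)*(x^2 + 3*x) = x^2*(x + 3)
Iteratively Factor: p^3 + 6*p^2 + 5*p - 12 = (p - 1)*(p^2 + 7*p + 12) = (p - 1)*(p + 4)*(p + 3)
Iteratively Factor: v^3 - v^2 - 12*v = (v + 3)*(v^2 - 4*v) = (v - 4)*(v + 3)*(v)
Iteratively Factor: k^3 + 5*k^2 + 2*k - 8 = (k + 4)*(k^2 + k - 2) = (k - 1)*(k + 4)*(k + 2)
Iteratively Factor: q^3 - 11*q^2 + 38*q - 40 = (q - 4)*(q^2 - 7*q + 10) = (q - 4)*(q - 2)*(q - 5)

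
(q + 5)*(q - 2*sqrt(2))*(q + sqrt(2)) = q^3 - sqrt(2)*q^2 + 5*q^2 - 5*sqrt(2)*q - 4*q - 20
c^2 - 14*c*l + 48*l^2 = (c - 8*l)*(c - 6*l)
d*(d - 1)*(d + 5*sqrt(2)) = d^3 - d^2 + 5*sqrt(2)*d^2 - 5*sqrt(2)*d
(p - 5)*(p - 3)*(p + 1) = p^3 - 7*p^2 + 7*p + 15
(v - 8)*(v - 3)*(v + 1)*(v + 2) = v^4 - 8*v^3 - 7*v^2 + 50*v + 48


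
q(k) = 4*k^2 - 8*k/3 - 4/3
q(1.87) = 7.67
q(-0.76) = 3.00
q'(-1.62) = -15.63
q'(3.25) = 23.33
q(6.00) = 126.67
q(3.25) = 32.25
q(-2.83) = 38.25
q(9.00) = 298.67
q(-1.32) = 9.16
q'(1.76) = 11.41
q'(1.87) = 12.29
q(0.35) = -1.78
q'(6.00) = 45.33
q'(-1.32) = -13.23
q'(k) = 8*k - 8/3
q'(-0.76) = -8.75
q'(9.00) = 69.33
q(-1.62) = 13.48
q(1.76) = 6.36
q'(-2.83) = -25.31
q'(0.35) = 0.13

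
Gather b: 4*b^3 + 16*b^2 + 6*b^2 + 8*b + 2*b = 4*b^3 + 22*b^2 + 10*b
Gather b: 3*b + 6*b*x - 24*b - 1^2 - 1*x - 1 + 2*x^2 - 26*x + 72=b*(6*x - 21) + 2*x^2 - 27*x + 70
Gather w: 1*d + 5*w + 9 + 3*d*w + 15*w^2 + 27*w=d + 15*w^2 + w*(3*d + 32) + 9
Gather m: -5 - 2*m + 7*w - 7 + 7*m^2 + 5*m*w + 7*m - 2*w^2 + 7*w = 7*m^2 + m*(5*w + 5) - 2*w^2 + 14*w - 12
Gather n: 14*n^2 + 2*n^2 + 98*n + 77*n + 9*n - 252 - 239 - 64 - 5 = 16*n^2 + 184*n - 560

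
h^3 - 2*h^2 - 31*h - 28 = (h - 7)*(h + 1)*(h + 4)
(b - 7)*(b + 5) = b^2 - 2*b - 35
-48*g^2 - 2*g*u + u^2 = (-8*g + u)*(6*g + u)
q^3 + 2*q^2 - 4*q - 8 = (q - 2)*(q + 2)^2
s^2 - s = s*(s - 1)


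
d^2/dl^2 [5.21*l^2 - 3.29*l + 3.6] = 10.4200000000000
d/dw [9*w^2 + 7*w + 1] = 18*w + 7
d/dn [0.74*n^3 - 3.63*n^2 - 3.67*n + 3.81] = 2.22*n^2 - 7.26*n - 3.67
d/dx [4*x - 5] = 4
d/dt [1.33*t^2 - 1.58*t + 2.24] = 2.66*t - 1.58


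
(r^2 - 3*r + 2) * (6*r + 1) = 6*r^3 - 17*r^2 + 9*r + 2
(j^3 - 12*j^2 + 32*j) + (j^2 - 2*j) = j^3 - 11*j^2 + 30*j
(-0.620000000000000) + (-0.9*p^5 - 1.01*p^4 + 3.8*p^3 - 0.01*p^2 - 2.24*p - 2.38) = -0.9*p^5 - 1.01*p^4 + 3.8*p^3 - 0.01*p^2 - 2.24*p - 3.0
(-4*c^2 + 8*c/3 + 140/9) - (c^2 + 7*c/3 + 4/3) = -5*c^2 + c/3 + 128/9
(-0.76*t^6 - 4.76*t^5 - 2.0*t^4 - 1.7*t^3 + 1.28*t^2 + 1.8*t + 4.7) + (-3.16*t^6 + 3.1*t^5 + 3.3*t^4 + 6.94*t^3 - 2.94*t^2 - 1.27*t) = -3.92*t^6 - 1.66*t^5 + 1.3*t^4 + 5.24*t^3 - 1.66*t^2 + 0.53*t + 4.7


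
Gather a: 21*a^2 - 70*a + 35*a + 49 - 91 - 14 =21*a^2 - 35*a - 56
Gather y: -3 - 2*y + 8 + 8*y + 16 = 6*y + 21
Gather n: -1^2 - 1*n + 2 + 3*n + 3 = 2*n + 4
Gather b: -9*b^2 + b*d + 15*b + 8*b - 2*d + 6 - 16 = -9*b^2 + b*(d + 23) - 2*d - 10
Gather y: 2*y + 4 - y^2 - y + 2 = -y^2 + y + 6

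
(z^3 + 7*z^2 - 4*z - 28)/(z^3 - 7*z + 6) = (z^2 + 9*z + 14)/(z^2 + 2*z - 3)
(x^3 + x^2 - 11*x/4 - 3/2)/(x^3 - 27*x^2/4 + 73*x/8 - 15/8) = 2*(2*x^2 + 5*x + 2)/(4*x^2 - 21*x + 5)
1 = 1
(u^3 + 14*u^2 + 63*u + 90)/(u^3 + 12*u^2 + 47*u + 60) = (u + 6)/(u + 4)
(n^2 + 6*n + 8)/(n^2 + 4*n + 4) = (n + 4)/(n + 2)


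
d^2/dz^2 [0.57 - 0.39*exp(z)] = -0.39*exp(z)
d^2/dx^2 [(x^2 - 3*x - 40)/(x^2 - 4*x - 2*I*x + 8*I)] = (x^3*(2 + 4*I) + x^2*(-240 - 48*I) + x*(960 + 624*I) - 992 - 832*I)/(x^6 + x^5*(-12 - 6*I) + x^4*(36 + 72*I) + x^3*(80 - 280*I) + x^2*(-576 + 288*I) + x*(768 + 384*I) - 512*I)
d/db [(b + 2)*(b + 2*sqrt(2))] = 2*b + 2 + 2*sqrt(2)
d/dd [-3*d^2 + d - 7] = 1 - 6*d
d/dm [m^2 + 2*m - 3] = 2*m + 2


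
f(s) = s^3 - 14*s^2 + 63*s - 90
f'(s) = 3*s^2 - 28*s + 63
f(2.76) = -1.74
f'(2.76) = 8.57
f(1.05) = -38.13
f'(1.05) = 36.91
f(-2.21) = -308.40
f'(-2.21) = 139.53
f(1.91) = -13.78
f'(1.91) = 20.46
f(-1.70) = -242.47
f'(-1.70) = 119.27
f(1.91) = -13.78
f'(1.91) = 20.46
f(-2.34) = -326.89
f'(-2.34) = 144.95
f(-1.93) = -270.93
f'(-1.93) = 128.21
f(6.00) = 0.00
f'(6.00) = 3.00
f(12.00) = 378.00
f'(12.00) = 159.00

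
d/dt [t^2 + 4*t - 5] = 2*t + 4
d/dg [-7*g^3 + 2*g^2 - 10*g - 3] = -21*g^2 + 4*g - 10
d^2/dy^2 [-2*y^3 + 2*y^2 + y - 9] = 4 - 12*y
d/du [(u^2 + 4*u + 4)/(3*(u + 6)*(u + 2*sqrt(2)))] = (2*(u + 2)*(u + 6)*(u + 2*sqrt(2)) - (u + 6)*(u^2 + 4*u + 4) - (u + 2*sqrt(2))*(u^2 + 4*u + 4))/(3*(u + 6)^2*(u + 2*sqrt(2))^2)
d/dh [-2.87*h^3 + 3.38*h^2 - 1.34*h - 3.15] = -8.61*h^2 + 6.76*h - 1.34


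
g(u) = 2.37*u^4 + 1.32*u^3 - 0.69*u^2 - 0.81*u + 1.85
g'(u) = 9.48*u^3 + 3.96*u^2 - 1.38*u - 0.81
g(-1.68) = 13.88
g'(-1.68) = -32.27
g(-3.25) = 216.29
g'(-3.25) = -279.93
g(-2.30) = 50.32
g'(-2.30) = -92.03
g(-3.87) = 449.75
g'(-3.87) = -485.63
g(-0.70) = 2.20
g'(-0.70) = -1.16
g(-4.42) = 782.53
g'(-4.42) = -735.95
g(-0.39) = 2.04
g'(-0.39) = -0.23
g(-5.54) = 1993.20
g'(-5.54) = -1483.52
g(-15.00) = 115385.00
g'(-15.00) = -31084.11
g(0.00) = 1.85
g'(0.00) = -0.81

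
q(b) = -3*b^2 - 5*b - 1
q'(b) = -6*b - 5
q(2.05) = -23.86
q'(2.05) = -17.30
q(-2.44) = -6.66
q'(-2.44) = 9.64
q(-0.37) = 0.44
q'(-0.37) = -2.78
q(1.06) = -9.67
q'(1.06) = -11.36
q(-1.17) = 0.74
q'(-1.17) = 2.02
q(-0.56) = 0.86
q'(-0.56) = -1.64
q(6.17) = -146.06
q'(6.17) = -42.02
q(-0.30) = 0.23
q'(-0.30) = -3.20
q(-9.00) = -199.00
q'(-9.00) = 49.00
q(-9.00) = -199.00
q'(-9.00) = 49.00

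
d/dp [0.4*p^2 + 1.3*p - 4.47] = 0.8*p + 1.3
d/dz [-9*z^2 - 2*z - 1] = -18*z - 2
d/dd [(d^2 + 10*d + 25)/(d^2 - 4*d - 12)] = 2*(-7*d^2 - 37*d - 10)/(d^4 - 8*d^3 - 8*d^2 + 96*d + 144)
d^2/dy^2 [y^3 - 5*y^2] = 6*y - 10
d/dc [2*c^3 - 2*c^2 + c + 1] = 6*c^2 - 4*c + 1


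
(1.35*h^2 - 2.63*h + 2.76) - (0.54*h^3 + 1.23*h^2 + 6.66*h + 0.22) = -0.54*h^3 + 0.12*h^2 - 9.29*h + 2.54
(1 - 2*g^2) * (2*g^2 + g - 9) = -4*g^4 - 2*g^3 + 20*g^2 + g - 9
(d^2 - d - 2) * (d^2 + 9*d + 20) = d^4 + 8*d^3 + 9*d^2 - 38*d - 40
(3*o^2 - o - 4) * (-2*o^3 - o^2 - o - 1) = -6*o^5 - o^4 + 6*o^3 + 2*o^2 + 5*o + 4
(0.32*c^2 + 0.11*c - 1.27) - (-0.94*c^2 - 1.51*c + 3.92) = 1.26*c^2 + 1.62*c - 5.19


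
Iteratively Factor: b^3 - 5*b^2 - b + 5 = (b - 5)*(b^2 - 1) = (b - 5)*(b + 1)*(b - 1)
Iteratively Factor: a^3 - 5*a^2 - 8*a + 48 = (a - 4)*(a^2 - a - 12) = (a - 4)^2*(a + 3)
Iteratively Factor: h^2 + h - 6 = (h + 3)*(h - 2)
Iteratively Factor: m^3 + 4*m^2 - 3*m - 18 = (m + 3)*(m^2 + m - 6) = (m + 3)^2*(m - 2)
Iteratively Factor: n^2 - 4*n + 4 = (n - 2)*(n - 2)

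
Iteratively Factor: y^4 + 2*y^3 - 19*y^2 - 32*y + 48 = (y + 3)*(y^3 - y^2 - 16*y + 16) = (y - 1)*(y + 3)*(y^2 - 16) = (y - 4)*(y - 1)*(y + 3)*(y + 4)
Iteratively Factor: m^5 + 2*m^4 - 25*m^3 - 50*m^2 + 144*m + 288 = (m - 3)*(m^4 + 5*m^3 - 10*m^2 - 80*m - 96) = (m - 3)*(m + 3)*(m^3 + 2*m^2 - 16*m - 32) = (m - 3)*(m + 2)*(m + 3)*(m^2 - 16) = (m - 4)*(m - 3)*(m + 2)*(m + 3)*(m + 4)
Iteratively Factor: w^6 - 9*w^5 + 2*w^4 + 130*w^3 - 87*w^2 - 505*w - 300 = (w - 5)*(w^5 - 4*w^4 - 18*w^3 + 40*w^2 + 113*w + 60) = (w - 5)^2*(w^4 + w^3 - 13*w^2 - 25*w - 12) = (w - 5)^2*(w + 1)*(w^3 - 13*w - 12) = (w - 5)^2*(w + 1)^2*(w^2 - w - 12) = (w - 5)^2*(w - 4)*(w + 1)^2*(w + 3)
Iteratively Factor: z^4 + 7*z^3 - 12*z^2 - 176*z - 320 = (z - 5)*(z^3 + 12*z^2 + 48*z + 64) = (z - 5)*(z + 4)*(z^2 + 8*z + 16) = (z - 5)*(z + 4)^2*(z + 4)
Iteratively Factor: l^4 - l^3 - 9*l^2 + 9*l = (l)*(l^3 - l^2 - 9*l + 9) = l*(l + 3)*(l^2 - 4*l + 3) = l*(l - 1)*(l + 3)*(l - 3)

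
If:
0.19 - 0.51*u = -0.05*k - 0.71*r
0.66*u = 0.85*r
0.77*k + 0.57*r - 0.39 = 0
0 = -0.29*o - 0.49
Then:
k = 10.36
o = -1.69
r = -13.32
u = -17.15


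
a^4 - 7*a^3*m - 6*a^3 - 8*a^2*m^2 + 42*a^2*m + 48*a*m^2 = a*(a - 6)*(a - 8*m)*(a + m)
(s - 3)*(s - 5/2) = s^2 - 11*s/2 + 15/2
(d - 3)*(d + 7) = d^2 + 4*d - 21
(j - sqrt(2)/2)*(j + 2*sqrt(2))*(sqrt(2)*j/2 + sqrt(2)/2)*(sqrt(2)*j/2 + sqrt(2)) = j^4/2 + 3*sqrt(2)*j^3/4 + 3*j^3/2 + 9*sqrt(2)*j^2/4 - 3*j + 3*sqrt(2)*j/2 - 2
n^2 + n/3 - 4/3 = (n - 1)*(n + 4/3)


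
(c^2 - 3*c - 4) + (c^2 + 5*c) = 2*c^2 + 2*c - 4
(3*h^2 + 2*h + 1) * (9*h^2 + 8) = 27*h^4 + 18*h^3 + 33*h^2 + 16*h + 8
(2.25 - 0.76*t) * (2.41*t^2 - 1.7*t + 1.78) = -1.8316*t^3 + 6.7145*t^2 - 5.1778*t + 4.005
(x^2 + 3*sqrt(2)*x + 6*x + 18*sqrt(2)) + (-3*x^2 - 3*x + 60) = -2*x^2 + 3*x + 3*sqrt(2)*x + 18*sqrt(2) + 60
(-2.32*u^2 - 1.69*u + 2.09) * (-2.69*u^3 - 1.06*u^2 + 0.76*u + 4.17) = 6.2408*u^5 + 7.0053*u^4 - 5.5939*u^3 - 13.1742*u^2 - 5.4589*u + 8.7153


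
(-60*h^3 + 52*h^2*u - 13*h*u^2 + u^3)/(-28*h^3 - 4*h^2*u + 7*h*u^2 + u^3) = (30*h^2 - 11*h*u + u^2)/(14*h^2 + 9*h*u + u^2)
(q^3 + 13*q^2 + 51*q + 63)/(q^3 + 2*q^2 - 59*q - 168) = (q + 3)/(q - 8)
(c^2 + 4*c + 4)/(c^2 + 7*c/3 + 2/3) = 3*(c + 2)/(3*c + 1)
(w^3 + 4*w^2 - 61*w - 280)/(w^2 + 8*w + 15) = (w^2 - w - 56)/(w + 3)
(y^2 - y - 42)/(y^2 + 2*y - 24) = (y - 7)/(y - 4)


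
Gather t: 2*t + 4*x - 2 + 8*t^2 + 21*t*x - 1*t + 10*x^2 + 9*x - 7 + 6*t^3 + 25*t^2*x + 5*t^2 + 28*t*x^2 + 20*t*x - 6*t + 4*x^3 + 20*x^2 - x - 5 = 6*t^3 + t^2*(25*x + 13) + t*(28*x^2 + 41*x - 5) + 4*x^3 + 30*x^2 + 12*x - 14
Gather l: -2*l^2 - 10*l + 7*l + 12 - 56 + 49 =-2*l^2 - 3*l + 5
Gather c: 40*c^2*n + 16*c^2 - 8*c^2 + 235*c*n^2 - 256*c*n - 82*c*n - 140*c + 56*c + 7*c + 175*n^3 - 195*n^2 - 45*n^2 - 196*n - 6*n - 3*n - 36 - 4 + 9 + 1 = c^2*(40*n + 8) + c*(235*n^2 - 338*n - 77) + 175*n^3 - 240*n^2 - 205*n - 30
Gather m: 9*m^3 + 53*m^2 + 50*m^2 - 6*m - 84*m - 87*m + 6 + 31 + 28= 9*m^3 + 103*m^2 - 177*m + 65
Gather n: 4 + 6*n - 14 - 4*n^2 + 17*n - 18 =-4*n^2 + 23*n - 28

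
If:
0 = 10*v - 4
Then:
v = 2/5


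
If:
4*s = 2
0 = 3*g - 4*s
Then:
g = 2/3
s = 1/2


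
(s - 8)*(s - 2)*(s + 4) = s^3 - 6*s^2 - 24*s + 64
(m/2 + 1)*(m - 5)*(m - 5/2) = m^3/2 - 11*m^2/4 - 5*m/4 + 25/2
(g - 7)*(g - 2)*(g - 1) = g^3 - 10*g^2 + 23*g - 14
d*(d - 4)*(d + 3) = d^3 - d^2 - 12*d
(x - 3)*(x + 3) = x^2 - 9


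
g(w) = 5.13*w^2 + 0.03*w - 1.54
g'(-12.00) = -123.09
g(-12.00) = 736.82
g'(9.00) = 92.37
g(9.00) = 414.26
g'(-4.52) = -46.35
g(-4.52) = 103.13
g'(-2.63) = -26.95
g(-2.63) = 33.86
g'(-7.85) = -80.51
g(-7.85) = 314.35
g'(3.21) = 32.96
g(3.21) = 51.42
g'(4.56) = 46.82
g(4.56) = 105.27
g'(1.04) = 10.70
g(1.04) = 4.04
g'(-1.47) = -15.05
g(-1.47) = 9.50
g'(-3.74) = -38.34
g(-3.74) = 70.10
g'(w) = 10.26*w + 0.03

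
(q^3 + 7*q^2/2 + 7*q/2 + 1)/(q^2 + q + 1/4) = 2*(q^2 + 3*q + 2)/(2*q + 1)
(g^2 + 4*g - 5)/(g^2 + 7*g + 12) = (g^2 + 4*g - 5)/(g^2 + 7*g + 12)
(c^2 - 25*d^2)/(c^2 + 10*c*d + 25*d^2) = (c - 5*d)/(c + 5*d)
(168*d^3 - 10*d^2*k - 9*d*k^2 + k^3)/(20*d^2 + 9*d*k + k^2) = (42*d^2 - 13*d*k + k^2)/(5*d + k)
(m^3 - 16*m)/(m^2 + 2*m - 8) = m*(m - 4)/(m - 2)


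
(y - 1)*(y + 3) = y^2 + 2*y - 3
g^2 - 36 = (g - 6)*(g + 6)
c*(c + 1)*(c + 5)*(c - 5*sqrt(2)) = c^4 - 5*sqrt(2)*c^3 + 6*c^3 - 30*sqrt(2)*c^2 + 5*c^2 - 25*sqrt(2)*c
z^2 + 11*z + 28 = (z + 4)*(z + 7)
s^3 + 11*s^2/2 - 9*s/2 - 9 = (s - 3/2)*(s + 1)*(s + 6)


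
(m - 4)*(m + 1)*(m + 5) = m^3 + 2*m^2 - 19*m - 20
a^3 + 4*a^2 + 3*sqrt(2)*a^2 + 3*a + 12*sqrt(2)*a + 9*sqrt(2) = (a + 1)*(a + 3)*(a + 3*sqrt(2))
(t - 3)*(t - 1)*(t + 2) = t^3 - 2*t^2 - 5*t + 6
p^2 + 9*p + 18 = (p + 3)*(p + 6)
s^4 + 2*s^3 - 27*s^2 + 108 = (s - 3)^2*(s + 2)*(s + 6)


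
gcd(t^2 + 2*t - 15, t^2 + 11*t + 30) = t + 5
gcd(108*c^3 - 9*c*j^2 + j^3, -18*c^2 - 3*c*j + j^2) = 18*c^2 + 3*c*j - j^2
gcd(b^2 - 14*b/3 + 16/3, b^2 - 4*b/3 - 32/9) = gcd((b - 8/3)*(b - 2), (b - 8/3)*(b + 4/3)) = b - 8/3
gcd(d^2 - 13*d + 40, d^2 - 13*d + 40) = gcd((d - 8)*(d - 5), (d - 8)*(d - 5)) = d^2 - 13*d + 40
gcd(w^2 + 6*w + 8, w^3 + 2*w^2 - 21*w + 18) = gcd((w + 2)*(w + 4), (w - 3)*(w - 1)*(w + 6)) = 1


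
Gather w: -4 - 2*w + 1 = -2*w - 3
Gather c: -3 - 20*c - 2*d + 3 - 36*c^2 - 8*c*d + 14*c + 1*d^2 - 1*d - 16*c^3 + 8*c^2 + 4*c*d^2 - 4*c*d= -16*c^3 - 28*c^2 + c*(4*d^2 - 12*d - 6) + d^2 - 3*d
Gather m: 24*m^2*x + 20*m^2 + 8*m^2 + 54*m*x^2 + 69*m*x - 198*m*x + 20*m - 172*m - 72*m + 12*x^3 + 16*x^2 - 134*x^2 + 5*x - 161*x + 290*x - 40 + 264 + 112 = m^2*(24*x + 28) + m*(54*x^2 - 129*x - 224) + 12*x^3 - 118*x^2 + 134*x + 336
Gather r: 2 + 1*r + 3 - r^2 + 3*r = -r^2 + 4*r + 5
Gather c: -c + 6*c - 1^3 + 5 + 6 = 5*c + 10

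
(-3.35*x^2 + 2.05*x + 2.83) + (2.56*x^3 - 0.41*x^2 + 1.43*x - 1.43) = 2.56*x^3 - 3.76*x^2 + 3.48*x + 1.4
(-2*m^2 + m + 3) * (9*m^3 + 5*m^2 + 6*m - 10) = -18*m^5 - m^4 + 20*m^3 + 41*m^2 + 8*m - 30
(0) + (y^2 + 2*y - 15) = y^2 + 2*y - 15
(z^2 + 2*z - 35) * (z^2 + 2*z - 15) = z^4 + 4*z^3 - 46*z^2 - 100*z + 525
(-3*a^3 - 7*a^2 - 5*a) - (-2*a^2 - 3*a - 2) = -3*a^3 - 5*a^2 - 2*a + 2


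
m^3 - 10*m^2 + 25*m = m*(m - 5)^2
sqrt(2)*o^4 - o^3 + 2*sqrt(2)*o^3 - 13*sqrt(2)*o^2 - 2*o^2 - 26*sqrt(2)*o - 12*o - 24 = (o + 2)*(o - 3*sqrt(2))*(o + 2*sqrt(2))*(sqrt(2)*o + 1)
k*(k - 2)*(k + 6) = k^3 + 4*k^2 - 12*k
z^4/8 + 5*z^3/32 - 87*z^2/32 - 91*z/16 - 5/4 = (z/4 + 1)*(z/2 + 1)*(z - 5)*(z + 1/4)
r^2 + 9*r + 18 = (r + 3)*(r + 6)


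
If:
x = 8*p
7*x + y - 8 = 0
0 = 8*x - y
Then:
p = 1/15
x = 8/15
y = 64/15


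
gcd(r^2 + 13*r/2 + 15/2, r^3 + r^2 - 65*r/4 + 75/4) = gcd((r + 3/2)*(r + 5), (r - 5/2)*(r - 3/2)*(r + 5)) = r + 5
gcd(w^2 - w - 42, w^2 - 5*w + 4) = 1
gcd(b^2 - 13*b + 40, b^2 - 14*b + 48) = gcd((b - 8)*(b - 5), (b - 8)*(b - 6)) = b - 8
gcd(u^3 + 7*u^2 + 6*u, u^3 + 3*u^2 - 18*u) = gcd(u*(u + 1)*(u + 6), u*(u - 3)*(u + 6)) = u^2 + 6*u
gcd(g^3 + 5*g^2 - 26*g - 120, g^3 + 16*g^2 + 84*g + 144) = g^2 + 10*g + 24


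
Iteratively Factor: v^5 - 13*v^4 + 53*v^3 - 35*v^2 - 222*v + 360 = (v - 3)*(v^4 - 10*v^3 + 23*v^2 + 34*v - 120) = (v - 3)^2*(v^3 - 7*v^2 + 2*v + 40) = (v - 5)*(v - 3)^2*(v^2 - 2*v - 8) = (v - 5)*(v - 4)*(v - 3)^2*(v + 2)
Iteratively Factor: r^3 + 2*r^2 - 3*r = (r - 1)*(r^2 + 3*r) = r*(r - 1)*(r + 3)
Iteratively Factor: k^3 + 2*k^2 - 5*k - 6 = (k + 1)*(k^2 + k - 6) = (k - 2)*(k + 1)*(k + 3)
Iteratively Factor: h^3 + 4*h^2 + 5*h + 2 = (h + 1)*(h^2 + 3*h + 2) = (h + 1)*(h + 2)*(h + 1)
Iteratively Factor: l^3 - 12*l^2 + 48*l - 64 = (l - 4)*(l^2 - 8*l + 16) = (l - 4)^2*(l - 4)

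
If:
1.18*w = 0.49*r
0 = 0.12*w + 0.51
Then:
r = -10.23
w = -4.25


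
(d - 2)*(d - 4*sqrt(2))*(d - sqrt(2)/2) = d^3 - 9*sqrt(2)*d^2/2 - 2*d^2 + 4*d + 9*sqrt(2)*d - 8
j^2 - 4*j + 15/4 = (j - 5/2)*(j - 3/2)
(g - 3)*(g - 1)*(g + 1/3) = g^3 - 11*g^2/3 + 5*g/3 + 1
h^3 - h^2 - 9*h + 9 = (h - 3)*(h - 1)*(h + 3)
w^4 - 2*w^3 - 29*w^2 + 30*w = w*(w - 6)*(w - 1)*(w + 5)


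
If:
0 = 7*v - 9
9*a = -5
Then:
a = -5/9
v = 9/7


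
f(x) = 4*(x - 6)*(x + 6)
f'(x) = 8*x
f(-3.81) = -85.94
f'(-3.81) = -30.48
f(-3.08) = -106.05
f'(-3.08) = -24.64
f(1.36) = -136.60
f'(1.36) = 10.88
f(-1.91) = -129.41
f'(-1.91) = -15.28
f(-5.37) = -28.65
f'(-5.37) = -42.96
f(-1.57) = -134.14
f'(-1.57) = -12.56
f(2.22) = -124.29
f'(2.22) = 17.76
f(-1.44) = -135.71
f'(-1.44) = -11.52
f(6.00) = 0.00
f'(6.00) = 48.00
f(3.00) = -108.00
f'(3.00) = 24.00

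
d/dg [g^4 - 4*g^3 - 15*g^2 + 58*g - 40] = 4*g^3 - 12*g^2 - 30*g + 58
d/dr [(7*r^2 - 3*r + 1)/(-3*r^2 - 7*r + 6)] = (-58*r^2 + 90*r - 11)/(9*r^4 + 42*r^3 + 13*r^2 - 84*r + 36)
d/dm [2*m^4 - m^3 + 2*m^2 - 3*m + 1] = 8*m^3 - 3*m^2 + 4*m - 3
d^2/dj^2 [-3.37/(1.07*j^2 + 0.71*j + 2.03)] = (7.716626*j^2 + 5.120378*j - 3.37*(2.14*j + 0.71)*(4.28*j + 1.42) + 14.639954)/(1.07*j^2 + 0.71*j + 2.03)^3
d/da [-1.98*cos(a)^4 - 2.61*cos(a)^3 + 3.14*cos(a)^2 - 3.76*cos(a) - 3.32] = (7.92*cos(a)^3 + 7.83*cos(a)^2 - 6.28*cos(a) + 3.76)*sin(a)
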